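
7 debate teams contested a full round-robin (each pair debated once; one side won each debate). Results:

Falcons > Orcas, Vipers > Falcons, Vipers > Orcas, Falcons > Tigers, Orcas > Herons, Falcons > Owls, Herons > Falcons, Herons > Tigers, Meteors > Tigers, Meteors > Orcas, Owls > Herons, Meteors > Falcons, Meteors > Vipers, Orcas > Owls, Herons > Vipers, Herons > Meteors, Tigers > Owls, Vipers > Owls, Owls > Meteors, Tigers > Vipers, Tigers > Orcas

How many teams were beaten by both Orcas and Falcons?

1

Orcas beat: Herons, Owls.
Falcons beat: Tigers, Owls, Orcas.
Both beat: Owls — 1.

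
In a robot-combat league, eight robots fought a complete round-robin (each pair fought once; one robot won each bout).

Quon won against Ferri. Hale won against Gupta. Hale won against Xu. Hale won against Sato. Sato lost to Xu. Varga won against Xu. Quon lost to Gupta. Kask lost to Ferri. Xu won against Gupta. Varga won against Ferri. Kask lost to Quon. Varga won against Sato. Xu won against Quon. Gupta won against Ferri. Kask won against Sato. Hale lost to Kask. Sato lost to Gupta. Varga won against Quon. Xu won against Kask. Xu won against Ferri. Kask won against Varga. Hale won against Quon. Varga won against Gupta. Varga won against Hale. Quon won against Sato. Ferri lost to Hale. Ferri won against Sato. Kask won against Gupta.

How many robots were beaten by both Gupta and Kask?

Gupta beat: Ferri, Quon, Sato.
Kask beat: Gupta, Sato, Varga, Hale.
Both beat: Sato — 1.

1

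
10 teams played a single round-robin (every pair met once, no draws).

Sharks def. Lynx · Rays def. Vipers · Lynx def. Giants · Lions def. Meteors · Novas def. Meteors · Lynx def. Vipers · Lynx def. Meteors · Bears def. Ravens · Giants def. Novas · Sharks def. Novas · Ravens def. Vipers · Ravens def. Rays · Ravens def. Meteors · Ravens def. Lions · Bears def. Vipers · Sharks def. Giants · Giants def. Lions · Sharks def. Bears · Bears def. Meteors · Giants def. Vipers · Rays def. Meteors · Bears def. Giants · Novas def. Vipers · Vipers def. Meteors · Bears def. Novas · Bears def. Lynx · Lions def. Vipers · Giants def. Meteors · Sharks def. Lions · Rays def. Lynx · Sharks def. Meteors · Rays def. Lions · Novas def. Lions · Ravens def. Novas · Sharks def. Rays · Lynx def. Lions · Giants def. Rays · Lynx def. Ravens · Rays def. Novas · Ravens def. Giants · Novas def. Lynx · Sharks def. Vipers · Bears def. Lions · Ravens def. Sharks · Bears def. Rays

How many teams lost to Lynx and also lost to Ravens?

Lynx beat: Meteors, Vipers, Giants, Ravens, Lions.
Ravens beat: Meteors, Vipers, Giants, Rays, Novas, Sharks, Lions.
Both beat: Meteors, Vipers, Giants, Lions — 4.

4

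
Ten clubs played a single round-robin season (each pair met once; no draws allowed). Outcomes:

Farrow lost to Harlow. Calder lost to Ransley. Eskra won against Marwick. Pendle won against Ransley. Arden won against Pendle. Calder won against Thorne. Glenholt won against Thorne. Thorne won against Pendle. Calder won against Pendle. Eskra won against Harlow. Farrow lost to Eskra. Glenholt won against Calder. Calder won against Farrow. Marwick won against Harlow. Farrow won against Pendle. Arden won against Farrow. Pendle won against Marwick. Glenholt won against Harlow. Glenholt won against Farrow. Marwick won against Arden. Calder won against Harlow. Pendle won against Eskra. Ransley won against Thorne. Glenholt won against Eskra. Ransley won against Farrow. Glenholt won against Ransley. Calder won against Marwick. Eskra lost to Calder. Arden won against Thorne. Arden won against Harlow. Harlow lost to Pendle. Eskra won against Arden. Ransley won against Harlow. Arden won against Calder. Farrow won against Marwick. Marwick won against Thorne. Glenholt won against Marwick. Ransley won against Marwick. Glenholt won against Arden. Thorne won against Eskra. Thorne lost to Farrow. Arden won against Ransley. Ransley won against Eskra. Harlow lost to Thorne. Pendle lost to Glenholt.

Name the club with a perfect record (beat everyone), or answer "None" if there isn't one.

Glenholt has 9 wins out of 9 opponents — a perfect record.

Glenholt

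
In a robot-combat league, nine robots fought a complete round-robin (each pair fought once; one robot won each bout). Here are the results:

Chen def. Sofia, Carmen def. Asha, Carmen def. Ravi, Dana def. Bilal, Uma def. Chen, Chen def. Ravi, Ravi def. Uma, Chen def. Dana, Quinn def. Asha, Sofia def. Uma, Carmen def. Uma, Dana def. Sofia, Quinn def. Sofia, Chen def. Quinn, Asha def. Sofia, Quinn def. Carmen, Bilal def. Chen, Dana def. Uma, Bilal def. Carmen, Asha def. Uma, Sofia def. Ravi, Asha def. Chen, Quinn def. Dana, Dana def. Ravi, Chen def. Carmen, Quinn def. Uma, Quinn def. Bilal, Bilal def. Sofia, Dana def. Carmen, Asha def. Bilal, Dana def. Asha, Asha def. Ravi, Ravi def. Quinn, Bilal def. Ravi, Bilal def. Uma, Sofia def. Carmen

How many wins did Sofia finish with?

Sofia's results: beat Uma, Carmen, Ravi; lost to Quinn, Bilal, Dana, Asha, Chen.
That is 3 wins.

3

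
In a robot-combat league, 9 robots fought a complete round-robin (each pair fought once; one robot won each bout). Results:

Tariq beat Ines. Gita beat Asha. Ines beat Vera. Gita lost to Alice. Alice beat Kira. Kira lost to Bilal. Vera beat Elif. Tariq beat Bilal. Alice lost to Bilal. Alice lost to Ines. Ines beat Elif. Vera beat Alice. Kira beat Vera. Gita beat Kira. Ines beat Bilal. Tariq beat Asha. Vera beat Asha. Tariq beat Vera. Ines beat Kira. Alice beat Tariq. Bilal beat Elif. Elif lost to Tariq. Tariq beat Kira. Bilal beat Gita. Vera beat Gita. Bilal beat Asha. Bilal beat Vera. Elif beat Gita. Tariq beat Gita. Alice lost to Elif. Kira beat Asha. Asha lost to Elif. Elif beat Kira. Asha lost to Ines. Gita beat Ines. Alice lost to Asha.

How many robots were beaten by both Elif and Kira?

Elif beat: Kira, Gita, Asha, Alice.
Kira beat: Vera, Asha.
Both beat: Asha — 1.

1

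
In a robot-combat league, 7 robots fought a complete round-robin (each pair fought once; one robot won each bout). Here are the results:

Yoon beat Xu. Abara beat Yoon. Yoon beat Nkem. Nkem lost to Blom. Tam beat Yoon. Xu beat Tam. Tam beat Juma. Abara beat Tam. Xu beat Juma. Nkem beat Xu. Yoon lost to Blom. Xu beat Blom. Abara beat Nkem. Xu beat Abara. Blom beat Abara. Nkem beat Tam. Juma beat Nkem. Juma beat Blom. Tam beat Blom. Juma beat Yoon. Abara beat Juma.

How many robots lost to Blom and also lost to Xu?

1

Blom beat: Nkem, Yoon, Abara.
Xu beat: Tam, Juma, Blom, Abara.
Both beat: Abara — 1.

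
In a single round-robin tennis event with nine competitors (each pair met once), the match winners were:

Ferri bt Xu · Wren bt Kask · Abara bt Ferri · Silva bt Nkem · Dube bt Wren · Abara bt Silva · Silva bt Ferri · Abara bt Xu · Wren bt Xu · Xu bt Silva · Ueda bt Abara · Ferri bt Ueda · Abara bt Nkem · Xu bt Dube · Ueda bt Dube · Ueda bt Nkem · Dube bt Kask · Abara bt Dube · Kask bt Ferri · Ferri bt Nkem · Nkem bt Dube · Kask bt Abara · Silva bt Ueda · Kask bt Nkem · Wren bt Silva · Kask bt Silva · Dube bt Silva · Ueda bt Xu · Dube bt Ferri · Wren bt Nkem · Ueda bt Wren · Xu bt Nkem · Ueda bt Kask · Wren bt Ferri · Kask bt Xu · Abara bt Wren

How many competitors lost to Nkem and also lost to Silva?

Nkem beat: Dube.
Silva beat: Ueda, Ferri, Nkem.
No one was beaten by both.

0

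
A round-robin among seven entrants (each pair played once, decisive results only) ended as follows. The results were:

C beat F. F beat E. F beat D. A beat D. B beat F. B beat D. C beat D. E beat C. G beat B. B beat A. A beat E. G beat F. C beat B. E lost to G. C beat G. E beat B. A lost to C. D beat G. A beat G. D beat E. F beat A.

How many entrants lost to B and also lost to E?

0

B beat: A, D, F.
E beat: B, C.
No one was beaten by both.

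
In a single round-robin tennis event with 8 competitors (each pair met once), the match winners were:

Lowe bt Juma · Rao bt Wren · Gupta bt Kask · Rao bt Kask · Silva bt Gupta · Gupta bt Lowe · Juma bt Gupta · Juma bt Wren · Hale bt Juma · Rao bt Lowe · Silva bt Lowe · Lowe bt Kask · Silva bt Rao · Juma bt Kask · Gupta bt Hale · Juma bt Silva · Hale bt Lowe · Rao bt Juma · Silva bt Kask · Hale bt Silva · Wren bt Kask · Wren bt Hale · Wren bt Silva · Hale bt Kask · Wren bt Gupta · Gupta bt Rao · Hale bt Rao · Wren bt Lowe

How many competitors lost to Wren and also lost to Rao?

2

Wren beat: Lowe, Kask, Silva, Gupta, Hale.
Rao beat: Lowe, Kask, Wren, Juma.
Both beat: Lowe, Kask — 2.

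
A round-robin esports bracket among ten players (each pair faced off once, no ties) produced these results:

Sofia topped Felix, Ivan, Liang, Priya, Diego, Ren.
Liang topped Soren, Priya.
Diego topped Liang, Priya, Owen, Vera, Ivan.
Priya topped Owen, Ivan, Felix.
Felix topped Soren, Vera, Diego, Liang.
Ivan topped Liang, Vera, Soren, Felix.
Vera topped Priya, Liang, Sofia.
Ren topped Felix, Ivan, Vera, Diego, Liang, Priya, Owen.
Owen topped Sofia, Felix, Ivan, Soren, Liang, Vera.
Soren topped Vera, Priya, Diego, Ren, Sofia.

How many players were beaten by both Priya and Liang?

0

Priya beat: Owen, Felix, Ivan.
Liang beat: Priya, Soren.
No one was beaten by both.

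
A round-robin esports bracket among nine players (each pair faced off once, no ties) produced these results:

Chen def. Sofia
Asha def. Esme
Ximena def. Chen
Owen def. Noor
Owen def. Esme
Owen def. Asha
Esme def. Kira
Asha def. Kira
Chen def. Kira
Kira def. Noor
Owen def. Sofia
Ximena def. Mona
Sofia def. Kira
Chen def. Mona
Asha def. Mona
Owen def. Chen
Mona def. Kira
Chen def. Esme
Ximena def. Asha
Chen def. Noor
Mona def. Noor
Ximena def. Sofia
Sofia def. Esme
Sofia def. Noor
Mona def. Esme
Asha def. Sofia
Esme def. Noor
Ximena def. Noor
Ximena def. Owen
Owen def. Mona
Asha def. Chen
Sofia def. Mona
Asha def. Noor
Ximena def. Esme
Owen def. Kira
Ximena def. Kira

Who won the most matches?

Ximena

Win totals: Mona 3, Sofia 4, Asha 6, Chen 5, Esme 2, Kira 1, Owen 7, Noor 0, Ximena 8.
Ximena leads with 8 wins (next highest: 7).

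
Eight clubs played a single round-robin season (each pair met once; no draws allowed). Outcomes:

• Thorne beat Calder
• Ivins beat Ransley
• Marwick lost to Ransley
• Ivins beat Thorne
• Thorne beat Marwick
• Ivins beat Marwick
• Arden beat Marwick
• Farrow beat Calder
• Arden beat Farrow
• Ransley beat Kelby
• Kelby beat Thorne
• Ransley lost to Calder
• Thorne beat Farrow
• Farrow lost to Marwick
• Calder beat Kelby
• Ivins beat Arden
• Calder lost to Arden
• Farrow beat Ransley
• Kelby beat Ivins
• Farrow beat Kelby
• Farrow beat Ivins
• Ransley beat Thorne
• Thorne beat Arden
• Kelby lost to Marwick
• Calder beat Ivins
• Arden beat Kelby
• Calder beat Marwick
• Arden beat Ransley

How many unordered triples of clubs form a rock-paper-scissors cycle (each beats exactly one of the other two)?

Win totals: Thorne 4, Marwick 2, Farrow 4, Ivins 4, Calder 4, Arden 5, Ransley 3, Kelby 2.
A club with w wins dominates both others in C(w,2) triples; summing gives 6 + 1 + 6 + 6 + 6 + 10 + 3 + 1 = 39 transitive triples.
Total triples C(8,3) = 56, so cyclic triples = 56 − 39 = 17.

17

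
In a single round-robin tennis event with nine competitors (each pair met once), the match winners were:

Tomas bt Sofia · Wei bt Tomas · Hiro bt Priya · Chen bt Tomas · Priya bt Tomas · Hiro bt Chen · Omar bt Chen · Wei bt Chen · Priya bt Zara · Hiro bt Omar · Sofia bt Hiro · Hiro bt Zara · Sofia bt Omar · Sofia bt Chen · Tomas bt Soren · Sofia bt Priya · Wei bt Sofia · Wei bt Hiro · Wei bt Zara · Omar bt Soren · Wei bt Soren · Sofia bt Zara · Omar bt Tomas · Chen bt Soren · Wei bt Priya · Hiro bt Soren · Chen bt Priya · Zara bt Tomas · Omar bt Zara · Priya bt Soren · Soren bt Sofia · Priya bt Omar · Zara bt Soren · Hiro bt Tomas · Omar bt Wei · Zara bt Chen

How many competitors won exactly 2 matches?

1

Win totals: Soren 1, Omar 5, Tomas 2, Chen 3, Wei 7, Sofia 5, Priya 4, Zara 3, Hiro 6.
Exactly 2: Tomas — 1 competitor.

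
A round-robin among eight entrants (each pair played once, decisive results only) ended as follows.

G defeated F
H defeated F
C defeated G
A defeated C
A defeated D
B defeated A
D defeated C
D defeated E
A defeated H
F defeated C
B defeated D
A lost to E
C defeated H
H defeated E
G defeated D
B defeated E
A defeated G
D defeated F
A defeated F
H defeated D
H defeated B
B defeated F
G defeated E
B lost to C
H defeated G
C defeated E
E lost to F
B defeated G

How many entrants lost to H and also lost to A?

3

H beat: B, D, E, F, G.
A beat: C, D, F, G, H.
Both beat: D, F, G — 3.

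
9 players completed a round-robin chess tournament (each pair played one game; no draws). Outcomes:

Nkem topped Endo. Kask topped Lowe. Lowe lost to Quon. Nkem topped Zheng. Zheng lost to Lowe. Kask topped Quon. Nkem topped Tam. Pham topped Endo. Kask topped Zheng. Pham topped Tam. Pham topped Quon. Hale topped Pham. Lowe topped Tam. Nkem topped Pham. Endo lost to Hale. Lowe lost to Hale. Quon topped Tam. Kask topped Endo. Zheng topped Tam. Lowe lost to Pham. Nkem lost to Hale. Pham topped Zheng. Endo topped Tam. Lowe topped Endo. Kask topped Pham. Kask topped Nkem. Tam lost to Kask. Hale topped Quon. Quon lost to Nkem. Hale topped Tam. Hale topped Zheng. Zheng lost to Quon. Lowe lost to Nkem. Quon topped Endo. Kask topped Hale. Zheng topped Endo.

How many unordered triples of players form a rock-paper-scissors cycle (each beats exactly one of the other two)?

Win totals: Nkem 6, Pham 5, Endo 1, Hale 7, Zheng 2, Kask 8, Tam 0, Quon 4, Lowe 3.
A player with w wins dominates both others in C(w,2) triples; summing gives 15 + 10 + 0 + 21 + 1 + 28 + 0 + 6 + 3 = 84 transitive triples.
Total triples C(9,3) = 84, so cyclic triples = 84 − 84 = 0.

0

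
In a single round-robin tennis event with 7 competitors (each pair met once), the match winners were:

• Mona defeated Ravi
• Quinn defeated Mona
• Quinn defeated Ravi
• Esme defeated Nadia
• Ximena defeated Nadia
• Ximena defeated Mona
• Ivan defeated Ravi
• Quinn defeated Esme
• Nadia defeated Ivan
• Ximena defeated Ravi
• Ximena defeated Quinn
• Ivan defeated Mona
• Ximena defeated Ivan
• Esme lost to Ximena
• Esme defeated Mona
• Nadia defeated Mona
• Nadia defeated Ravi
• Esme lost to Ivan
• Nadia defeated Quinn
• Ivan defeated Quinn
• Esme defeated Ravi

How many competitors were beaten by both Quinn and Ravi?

Quinn beat: Mona, Ravi, Esme.
Ravi beat: no one.
No one was beaten by both.

0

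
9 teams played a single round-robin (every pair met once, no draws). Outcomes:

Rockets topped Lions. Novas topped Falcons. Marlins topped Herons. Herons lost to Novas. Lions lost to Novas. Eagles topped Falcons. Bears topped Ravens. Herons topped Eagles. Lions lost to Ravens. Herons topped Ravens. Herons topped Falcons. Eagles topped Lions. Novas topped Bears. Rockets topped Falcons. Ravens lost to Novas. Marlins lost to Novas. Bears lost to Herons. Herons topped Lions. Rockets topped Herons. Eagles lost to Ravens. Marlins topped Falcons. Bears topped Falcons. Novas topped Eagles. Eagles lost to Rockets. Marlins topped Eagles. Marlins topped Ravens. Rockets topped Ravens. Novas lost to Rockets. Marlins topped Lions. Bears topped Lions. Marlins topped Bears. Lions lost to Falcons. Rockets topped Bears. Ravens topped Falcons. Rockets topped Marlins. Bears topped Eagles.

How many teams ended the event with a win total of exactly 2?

1

Win totals: Ravens 3, Rockets 8, Eagles 2, Novas 7, Bears 4, Falcons 1, Herons 5, Lions 0, Marlins 6.
Exactly 2: Eagles — 1 team.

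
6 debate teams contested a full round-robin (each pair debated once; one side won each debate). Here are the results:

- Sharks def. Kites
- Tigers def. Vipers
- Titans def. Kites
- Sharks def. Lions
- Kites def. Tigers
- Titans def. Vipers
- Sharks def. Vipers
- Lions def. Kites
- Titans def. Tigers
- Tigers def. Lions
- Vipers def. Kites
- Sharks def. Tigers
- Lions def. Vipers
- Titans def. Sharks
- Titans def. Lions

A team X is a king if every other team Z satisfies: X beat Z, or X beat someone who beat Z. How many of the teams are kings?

Tigers cannot reach Sharks, Titans in two steps.
Lions cannot reach Sharks, Titans in two steps.
Kites cannot reach Sharks, Titans in two steps.
Sharks cannot reach Titans in two steps.
Vipers cannot reach Lions, Sharks, Titans in two steps.
Titans reaches everyone (king).
Kings: Titans — 1.

1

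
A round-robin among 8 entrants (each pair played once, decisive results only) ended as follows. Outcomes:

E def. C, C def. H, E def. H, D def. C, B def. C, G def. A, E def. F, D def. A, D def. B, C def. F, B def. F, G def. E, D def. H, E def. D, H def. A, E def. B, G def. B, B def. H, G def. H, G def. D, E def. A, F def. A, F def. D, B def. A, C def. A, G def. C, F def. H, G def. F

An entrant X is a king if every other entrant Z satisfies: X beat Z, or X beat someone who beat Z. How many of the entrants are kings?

1

A cannot reach B, C, D, E, F, G, H in two steps.
B cannot reach E, G in two steps.
C cannot reach B, E, G in two steps.
D cannot reach E, G in two steps.
E cannot reach G in two steps.
F cannot reach E, G in two steps.
G reaches everyone (king).
H cannot reach B, C, D, E, F, G in two steps.
Kings: G — 1.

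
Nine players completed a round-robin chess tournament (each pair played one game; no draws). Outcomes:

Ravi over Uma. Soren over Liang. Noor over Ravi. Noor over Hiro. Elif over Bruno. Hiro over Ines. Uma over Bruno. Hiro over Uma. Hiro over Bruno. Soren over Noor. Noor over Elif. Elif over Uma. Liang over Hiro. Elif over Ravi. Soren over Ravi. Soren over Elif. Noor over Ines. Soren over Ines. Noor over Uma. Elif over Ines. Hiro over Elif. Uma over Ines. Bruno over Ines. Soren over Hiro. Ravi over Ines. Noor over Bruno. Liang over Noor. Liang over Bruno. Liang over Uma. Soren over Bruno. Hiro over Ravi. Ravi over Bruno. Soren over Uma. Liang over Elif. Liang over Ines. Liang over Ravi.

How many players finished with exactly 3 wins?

Win totals: Hiro 5, Noor 6, Elif 4, Uma 2, Ravi 3, Liang 7, Bruno 1, Soren 8, Ines 0.
Exactly 3: Ravi — 1 player.

1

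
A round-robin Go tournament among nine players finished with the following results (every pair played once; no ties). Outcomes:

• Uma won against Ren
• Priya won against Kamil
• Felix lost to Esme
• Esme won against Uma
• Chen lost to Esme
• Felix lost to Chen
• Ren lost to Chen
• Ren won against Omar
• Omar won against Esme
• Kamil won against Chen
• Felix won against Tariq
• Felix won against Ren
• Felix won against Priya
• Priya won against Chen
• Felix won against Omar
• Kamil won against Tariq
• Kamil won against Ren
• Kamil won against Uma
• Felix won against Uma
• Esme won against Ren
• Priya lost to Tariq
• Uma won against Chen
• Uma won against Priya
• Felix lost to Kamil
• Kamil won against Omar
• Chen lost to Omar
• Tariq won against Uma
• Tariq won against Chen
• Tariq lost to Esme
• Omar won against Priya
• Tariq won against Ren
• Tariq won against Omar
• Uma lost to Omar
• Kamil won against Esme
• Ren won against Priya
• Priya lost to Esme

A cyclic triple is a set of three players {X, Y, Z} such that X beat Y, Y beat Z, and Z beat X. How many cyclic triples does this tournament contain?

16

Win totals: Esme 6, Uma 3, Priya 2, Kamil 7, Chen 2, Ren 2, Omar 4, Felix 5, Tariq 5.
A player with w wins dominates both others in C(w,2) triples; summing gives 15 + 3 + 1 + 21 + 1 + 1 + 6 + 10 + 10 = 68 transitive triples.
Total triples C(9,3) = 84, so cyclic triples = 84 − 68 = 16.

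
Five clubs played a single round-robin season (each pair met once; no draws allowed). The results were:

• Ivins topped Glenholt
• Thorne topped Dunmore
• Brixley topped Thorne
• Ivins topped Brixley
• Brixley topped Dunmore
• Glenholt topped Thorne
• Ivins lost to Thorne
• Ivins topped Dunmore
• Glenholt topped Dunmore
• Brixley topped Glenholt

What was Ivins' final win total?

Ivins' results: beat Brixley, Glenholt, Dunmore; lost to Thorne.
That is 3 wins.

3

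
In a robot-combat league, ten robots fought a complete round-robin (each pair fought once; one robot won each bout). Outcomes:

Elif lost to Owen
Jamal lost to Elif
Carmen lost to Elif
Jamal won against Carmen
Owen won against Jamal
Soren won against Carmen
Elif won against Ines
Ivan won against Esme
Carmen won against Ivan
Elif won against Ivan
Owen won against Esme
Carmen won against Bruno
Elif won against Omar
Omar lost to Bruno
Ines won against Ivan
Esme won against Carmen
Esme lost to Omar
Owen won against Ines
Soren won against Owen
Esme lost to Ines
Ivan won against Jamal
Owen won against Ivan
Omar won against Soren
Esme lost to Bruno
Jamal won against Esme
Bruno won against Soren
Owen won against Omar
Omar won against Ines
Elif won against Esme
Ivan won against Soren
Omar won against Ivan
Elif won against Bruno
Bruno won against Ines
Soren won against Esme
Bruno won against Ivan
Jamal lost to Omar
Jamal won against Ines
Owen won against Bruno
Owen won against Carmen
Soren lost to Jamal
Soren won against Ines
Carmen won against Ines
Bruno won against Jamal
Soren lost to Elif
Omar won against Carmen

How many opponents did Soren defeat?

Soren's results: beat Owen, Esme, Carmen, Ines; lost to Bruno, Omar, Jamal, Elif, Ivan.
That is 4 wins.

4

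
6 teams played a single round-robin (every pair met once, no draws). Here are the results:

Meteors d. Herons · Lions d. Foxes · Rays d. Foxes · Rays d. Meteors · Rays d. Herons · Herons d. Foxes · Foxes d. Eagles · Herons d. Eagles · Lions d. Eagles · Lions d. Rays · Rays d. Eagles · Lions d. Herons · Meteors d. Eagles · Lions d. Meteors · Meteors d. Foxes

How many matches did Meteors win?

3

Meteors' results: beat Foxes, Eagles, Herons; lost to Rays, Lions.
That is 3 wins.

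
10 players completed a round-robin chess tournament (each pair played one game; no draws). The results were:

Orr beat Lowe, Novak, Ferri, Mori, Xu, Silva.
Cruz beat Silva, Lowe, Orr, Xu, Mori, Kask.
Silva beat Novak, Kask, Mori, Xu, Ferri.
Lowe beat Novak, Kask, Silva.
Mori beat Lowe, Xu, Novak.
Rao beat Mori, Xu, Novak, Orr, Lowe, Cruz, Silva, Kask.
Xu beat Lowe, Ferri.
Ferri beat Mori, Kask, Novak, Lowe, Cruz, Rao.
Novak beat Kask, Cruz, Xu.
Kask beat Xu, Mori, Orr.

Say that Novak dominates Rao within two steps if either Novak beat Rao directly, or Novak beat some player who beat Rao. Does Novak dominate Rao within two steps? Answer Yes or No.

No

Novak did not beat Rao directly.
Novak beat Xu, Kask, Cruz, but each of them lost to Rao. No two-step path.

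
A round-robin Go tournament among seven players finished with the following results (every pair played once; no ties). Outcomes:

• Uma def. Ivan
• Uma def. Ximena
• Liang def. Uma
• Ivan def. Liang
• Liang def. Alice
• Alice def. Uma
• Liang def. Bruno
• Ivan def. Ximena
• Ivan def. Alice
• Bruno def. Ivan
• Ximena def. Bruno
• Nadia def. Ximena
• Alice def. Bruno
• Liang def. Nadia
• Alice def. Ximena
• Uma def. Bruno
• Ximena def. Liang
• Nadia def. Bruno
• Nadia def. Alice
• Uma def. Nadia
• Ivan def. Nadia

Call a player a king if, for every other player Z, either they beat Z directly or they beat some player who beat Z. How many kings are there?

6

Bruno cannot reach Uma in two steps.
Nadia reaches everyone (king).
Ximena reaches everyone (king).
Alice reaches everyone (king).
Liang reaches everyone (king).
Ivan reaches everyone (king).
Uma reaches everyone (king).
Kings: Nadia, Ximena, Alice, Liang, Ivan, Uma — 6.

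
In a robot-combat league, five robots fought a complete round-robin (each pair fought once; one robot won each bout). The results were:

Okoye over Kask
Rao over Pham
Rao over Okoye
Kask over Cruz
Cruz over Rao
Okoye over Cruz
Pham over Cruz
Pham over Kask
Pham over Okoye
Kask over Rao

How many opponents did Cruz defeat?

1

Cruz's results: beat Rao; lost to Okoye, Pham, Kask.
That is 1 win.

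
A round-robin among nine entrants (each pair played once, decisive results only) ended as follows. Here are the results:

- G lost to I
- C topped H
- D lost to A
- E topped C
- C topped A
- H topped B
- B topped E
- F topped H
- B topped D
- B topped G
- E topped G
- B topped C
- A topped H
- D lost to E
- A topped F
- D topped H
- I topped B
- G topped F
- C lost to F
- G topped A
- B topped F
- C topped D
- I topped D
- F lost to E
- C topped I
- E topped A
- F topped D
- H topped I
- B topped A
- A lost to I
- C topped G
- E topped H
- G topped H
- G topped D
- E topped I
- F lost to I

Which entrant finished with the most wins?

Win totals: A 3, B 6, C 5, D 1, E 7, F 3, G 4, H 2, I 5.
E leads with 7 wins (next highest: 6).

E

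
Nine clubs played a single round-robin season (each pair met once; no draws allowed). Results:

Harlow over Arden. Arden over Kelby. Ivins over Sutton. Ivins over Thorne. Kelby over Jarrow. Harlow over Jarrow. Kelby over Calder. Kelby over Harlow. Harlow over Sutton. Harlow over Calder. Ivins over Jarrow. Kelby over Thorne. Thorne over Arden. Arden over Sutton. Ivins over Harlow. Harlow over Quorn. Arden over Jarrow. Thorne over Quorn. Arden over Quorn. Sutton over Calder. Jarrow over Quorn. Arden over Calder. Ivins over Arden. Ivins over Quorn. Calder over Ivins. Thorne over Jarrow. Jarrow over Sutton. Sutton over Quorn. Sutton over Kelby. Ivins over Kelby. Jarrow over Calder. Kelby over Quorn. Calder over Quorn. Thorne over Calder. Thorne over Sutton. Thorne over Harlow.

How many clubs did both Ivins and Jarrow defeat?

Ivins beat: Harlow, Quorn, Arden, Sutton, Thorne, Jarrow, Kelby.
Jarrow beat: Quorn, Sutton, Calder.
Both beat: Quorn, Sutton — 2.

2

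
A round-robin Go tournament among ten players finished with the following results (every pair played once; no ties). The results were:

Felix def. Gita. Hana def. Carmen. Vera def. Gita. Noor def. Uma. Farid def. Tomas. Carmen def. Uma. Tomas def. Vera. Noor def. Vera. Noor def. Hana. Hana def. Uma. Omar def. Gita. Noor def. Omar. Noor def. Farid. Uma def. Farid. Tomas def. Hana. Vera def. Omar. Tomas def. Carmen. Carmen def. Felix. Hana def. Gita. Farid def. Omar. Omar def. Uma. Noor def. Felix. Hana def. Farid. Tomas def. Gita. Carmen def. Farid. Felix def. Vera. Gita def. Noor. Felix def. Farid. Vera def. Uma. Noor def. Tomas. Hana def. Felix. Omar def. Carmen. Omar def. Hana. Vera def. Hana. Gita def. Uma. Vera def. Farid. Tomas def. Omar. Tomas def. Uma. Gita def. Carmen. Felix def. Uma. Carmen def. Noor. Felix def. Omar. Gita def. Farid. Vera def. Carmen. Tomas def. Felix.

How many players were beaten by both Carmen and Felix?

2

Carmen beat: Farid, Felix, Noor, Uma.
Felix beat: Farid, Vera, Omar, Uma, Gita.
Both beat: Farid, Uma — 2.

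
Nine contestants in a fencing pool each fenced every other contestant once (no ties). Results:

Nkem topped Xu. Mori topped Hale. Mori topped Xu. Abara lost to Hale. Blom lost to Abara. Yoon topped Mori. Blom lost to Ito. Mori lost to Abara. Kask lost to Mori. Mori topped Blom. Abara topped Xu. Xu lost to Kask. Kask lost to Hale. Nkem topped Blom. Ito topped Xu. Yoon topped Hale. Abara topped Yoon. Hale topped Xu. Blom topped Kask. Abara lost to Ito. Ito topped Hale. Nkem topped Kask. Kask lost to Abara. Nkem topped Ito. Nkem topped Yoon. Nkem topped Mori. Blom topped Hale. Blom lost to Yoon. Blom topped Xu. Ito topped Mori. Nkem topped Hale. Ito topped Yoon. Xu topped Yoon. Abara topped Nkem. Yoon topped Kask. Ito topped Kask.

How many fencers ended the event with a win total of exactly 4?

2

Win totals: Yoon 4, Nkem 7, Mori 4, Abara 6, Hale 3, Xu 1, Kask 1, Ito 7, Blom 3.
Exactly 4: Yoon, Mori — 2 fencers.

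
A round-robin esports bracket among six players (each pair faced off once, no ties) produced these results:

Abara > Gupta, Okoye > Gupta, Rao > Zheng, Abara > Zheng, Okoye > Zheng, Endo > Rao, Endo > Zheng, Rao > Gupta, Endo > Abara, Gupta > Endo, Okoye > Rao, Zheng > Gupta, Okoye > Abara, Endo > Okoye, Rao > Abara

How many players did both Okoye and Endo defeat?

Okoye beat: Rao, Gupta, Abara, Zheng.
Endo beat: Okoye, Rao, Abara, Zheng.
Both beat: Rao, Abara, Zheng — 3.

3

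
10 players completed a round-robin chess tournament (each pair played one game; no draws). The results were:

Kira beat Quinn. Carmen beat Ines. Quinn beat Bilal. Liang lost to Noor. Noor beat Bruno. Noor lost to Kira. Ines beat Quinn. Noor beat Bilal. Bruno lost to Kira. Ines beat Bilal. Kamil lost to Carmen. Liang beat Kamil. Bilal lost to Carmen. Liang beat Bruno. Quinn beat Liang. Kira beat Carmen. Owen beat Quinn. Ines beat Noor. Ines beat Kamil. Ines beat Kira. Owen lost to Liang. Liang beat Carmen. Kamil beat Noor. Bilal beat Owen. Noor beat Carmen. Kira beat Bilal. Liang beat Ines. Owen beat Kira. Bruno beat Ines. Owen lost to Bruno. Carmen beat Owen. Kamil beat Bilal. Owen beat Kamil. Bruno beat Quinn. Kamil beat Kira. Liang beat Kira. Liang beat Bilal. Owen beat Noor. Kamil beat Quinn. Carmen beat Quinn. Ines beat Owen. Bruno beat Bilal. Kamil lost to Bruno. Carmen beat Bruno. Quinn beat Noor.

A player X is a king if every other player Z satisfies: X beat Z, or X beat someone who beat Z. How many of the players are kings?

6

Carmen reaches everyone (king).
Liang reaches everyone (king).
Owen cannot reach Ines in two steps.
Quinn reaches everyone (king).
Ines reaches everyone (king).
Kira reaches everyone (king).
Noor reaches everyone (king).
Kamil cannot reach Ines in two steps.
Bilal cannot reach Carmen, Liang, Ines, Bruno in two steps.
Bruno cannot reach Carmen in two steps.
Kings: Carmen, Liang, Quinn, Ines, Kira, Noor — 6.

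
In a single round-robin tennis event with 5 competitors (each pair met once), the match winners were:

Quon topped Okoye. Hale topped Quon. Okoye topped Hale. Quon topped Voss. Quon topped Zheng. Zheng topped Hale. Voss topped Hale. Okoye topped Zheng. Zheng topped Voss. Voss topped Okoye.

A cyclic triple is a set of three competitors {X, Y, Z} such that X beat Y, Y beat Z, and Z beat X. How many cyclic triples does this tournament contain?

Of the C(5,3) = 10 triples, the cyclic ones are: {Voss, Okoye, Zheng}; {Voss, Hale, Quon}; {Okoye, Hale, Quon}; {Hale, Quon, Zheng}.
That is 4.

4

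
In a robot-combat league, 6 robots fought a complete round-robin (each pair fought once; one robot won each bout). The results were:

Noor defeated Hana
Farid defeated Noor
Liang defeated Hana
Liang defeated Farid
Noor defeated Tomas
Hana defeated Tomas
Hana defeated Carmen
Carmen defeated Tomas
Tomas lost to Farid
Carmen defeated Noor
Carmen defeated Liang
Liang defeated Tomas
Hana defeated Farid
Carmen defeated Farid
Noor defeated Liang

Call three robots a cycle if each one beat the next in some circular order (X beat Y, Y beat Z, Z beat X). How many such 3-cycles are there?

4

Win totals: Liang 3, Noor 3, Hana 3, Farid 2, Carmen 4, Tomas 0.
A robot with w wins dominates both others in C(w,2) triples; summing gives 3 + 3 + 3 + 1 + 6 + 0 = 16 transitive triples.
Total triples C(6,3) = 20, so cyclic triples = 20 − 16 = 4.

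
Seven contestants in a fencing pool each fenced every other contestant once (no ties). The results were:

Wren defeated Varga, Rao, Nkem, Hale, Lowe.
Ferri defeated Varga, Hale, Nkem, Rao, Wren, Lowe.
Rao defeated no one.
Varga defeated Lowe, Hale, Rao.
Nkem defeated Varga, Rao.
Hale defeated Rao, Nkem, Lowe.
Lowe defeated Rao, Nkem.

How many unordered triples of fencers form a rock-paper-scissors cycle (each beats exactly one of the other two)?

Win totals: Wren 5, Ferri 6, Nkem 2, Lowe 2, Rao 0, Hale 3, Varga 3.
A fencer with w wins dominates both others in C(w,2) triples; summing gives 10 + 15 + 1 + 1 + 0 + 3 + 3 = 33 transitive triples.
Total triples C(7,3) = 35, so cyclic triples = 35 − 33 = 2.

2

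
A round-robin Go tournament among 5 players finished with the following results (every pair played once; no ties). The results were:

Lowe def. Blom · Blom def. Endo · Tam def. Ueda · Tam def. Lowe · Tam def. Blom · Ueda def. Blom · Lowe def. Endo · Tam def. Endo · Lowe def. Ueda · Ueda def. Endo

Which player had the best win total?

Tam

Win totals: Tam 4, Endo 0, Blom 1, Ueda 2, Lowe 3.
Tam leads with 4 wins (next highest: 3).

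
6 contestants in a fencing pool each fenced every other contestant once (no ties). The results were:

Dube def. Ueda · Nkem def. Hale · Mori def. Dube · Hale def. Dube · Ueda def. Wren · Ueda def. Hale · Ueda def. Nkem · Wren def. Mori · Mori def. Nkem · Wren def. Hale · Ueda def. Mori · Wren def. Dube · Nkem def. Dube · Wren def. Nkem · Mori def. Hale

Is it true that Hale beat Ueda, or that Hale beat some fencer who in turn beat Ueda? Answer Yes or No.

Yes

Hale did not beat Ueda directly.
Hale beat Dube. Of those, Dube beat Ueda.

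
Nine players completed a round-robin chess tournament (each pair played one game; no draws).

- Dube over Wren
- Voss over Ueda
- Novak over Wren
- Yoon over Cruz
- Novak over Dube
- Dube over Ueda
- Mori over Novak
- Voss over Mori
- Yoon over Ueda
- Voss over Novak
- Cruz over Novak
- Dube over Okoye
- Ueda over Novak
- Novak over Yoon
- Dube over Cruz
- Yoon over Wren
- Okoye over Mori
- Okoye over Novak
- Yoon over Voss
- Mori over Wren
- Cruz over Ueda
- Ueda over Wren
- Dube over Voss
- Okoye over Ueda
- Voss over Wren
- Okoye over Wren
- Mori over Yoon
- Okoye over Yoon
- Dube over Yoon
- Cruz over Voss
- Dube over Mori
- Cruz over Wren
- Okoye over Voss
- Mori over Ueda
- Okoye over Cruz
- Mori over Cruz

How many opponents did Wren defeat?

Wren's results: beat no one; lost to Dube, Yoon, Novak, Cruz, Ueda, Voss, Okoye, Mori.
That is 0 wins.

0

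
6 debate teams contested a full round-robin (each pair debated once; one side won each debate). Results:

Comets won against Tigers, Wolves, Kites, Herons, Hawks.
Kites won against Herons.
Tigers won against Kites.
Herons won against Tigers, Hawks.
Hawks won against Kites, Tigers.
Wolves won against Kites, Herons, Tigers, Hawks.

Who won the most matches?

Comets

Win totals: Tigers 1, Comets 5, Herons 2, Wolves 4, Hawks 2, Kites 1.
Comets leads with 5 wins (next highest: 4).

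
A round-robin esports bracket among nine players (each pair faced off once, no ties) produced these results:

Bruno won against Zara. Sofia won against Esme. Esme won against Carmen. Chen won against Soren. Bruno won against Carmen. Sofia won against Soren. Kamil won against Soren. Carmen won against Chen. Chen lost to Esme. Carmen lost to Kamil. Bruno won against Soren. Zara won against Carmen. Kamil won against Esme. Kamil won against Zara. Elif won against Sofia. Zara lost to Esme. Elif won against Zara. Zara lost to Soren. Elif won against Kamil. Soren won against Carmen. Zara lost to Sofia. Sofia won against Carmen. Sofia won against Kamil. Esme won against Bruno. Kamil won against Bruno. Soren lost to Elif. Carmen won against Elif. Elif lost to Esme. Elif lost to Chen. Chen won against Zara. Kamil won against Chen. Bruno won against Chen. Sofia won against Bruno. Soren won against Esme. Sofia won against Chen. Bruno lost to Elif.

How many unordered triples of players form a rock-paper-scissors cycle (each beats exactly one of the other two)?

15

Win totals: Soren 3, Elif 5, Kamil 6, Chen 3, Zara 1, Sofia 7, Esme 5, Carmen 2, Bruno 4.
A player with w wins dominates both others in C(w,2) triples; summing gives 3 + 10 + 15 + 3 + 0 + 21 + 10 + 1 + 6 = 69 transitive triples.
Total triples C(9,3) = 84, so cyclic triples = 84 − 69 = 15.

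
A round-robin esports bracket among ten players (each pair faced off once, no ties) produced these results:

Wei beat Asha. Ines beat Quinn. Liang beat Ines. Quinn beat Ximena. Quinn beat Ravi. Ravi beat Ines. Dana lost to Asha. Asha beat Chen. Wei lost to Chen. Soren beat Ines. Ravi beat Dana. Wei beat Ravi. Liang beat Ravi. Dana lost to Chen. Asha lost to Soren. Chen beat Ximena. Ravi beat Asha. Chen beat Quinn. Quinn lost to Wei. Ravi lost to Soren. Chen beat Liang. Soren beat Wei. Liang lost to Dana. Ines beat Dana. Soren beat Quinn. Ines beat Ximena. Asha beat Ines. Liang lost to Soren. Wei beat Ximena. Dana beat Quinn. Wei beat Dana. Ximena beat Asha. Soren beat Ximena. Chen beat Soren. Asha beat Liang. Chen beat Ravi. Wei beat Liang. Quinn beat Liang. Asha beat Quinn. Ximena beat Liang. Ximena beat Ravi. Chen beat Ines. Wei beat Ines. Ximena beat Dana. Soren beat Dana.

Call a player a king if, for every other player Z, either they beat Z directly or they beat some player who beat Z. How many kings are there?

Dana cannot reach Soren, Wei, Asha, Chen in two steps.
Ines cannot reach Soren, Wei, Chen in two steps.
Ravi cannot reach Soren, Wei in two steps.
Soren reaches everyone (king).
Wei cannot reach Soren in two steps.
Asha reaches everyone (king).
Ximena cannot reach Soren, Wei in two steps.
Chen reaches everyone (king).
Quinn cannot reach Soren, Wei, Chen in two steps.
Liang cannot reach Soren, Wei, Chen in two steps.
Kings: Soren, Asha, Chen — 3.

3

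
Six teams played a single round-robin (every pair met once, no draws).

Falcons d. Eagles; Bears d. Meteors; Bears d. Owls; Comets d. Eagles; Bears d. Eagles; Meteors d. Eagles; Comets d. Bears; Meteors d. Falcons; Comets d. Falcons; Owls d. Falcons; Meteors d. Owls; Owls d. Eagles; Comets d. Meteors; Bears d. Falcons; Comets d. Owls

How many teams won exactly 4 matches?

1

Win totals: Comets 5, Bears 4, Falcons 1, Owls 2, Meteors 3, Eagles 0.
Exactly 4: Bears — 1 team.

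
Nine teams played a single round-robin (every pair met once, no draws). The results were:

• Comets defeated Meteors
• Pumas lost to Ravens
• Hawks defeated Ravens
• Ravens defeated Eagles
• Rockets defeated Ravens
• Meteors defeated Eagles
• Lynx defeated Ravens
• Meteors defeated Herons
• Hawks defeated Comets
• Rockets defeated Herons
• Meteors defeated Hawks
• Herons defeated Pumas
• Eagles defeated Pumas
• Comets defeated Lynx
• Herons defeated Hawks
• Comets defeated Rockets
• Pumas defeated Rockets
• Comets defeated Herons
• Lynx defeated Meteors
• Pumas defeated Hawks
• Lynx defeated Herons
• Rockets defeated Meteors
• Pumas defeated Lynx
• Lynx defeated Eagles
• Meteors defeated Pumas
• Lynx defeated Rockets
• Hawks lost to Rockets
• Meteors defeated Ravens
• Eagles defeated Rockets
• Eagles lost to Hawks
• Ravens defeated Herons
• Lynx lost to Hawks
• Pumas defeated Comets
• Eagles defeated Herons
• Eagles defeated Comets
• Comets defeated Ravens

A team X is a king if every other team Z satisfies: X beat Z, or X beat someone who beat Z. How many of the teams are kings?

7

Ravens cannot reach Meteors in two steps.
Meteors reaches everyone (king).
Comets reaches everyone (king).
Rockets reaches everyone (king).
Pumas reaches everyone (king).
Lynx reaches everyone (king).
Eagles reaches everyone (king).
Herons cannot reach Meteors in two steps.
Hawks reaches everyone (king).
Kings: Meteors, Comets, Rockets, Pumas, Lynx, Eagles, Hawks — 7.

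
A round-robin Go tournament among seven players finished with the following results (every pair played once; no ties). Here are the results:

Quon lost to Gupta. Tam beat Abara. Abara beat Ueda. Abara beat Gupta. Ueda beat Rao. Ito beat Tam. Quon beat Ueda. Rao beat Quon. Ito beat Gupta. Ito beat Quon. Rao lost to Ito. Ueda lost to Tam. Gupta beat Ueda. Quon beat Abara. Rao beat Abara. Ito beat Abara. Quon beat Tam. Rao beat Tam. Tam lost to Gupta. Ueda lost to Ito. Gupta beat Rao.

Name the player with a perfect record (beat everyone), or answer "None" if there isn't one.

Ito has 6 wins out of 6 opponents — a perfect record.

Ito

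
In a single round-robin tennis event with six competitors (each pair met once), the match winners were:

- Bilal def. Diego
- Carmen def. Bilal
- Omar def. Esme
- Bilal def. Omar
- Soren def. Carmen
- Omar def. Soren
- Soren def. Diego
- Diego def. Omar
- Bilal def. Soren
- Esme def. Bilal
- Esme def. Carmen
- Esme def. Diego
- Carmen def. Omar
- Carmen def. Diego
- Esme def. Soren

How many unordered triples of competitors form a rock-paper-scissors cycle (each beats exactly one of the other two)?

6

Win totals: Bilal 3, Soren 2, Carmen 3, Omar 2, Esme 4, Diego 1.
A competitor with w wins dominates both others in C(w,2) triples; summing gives 3 + 1 + 3 + 1 + 6 + 0 = 14 transitive triples.
Total triples C(6,3) = 20, so cyclic triples = 20 − 14 = 6.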